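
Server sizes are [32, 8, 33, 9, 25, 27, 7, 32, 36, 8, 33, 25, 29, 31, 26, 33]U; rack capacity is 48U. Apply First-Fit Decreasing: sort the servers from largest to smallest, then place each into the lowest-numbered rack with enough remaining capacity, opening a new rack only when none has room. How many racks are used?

12 racks

Sorted descending: 36, 33, 33, 33, 32, 32, 31, 29, 27, 26, 25, 25, 9, 8, 8, 7.
36U → rack 1 (remaining 12U)
33U → rack 2 (remaining 15U)
33U → rack 3 (remaining 15U)
33U → rack 4 (remaining 15U)
32U → rack 5 (remaining 16U)
32U → rack 6 (remaining 16U)
31U → rack 7 (remaining 17U)
29U → rack 8 (remaining 19U)
27U → rack 9 (remaining 21U)
26U → rack 10 (remaining 22U)
25U → rack 11 (remaining 23U)
25U → rack 12 (remaining 23U)
9U → rack 1 (remaining 3U)
8U → rack 2 (remaining 7U)
8U → rack 3 (remaining 7U)
7U → rack 2 (remaining 0U)
Final racks: [36,9] [33,8,7] [33,8] [33] [32] [32] [31] [29] [27] [26] [25] [25].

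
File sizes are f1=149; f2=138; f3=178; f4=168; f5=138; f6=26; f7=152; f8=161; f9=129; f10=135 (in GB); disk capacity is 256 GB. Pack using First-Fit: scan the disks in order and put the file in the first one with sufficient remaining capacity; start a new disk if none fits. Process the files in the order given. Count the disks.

9

disk 1: place f1 (149 GB), 107 GB left
disk 2: place f2 (138 GB), 118 GB left
disk 3: place f3 (178 GB), 78 GB left
disk 4: place f4 (168 GB), 88 GB left
disk 5: place f5 (138 GB), 118 GB left
disk 1: place f6 (26 GB), 81 GB left
disk 6: place f7 (152 GB), 104 GB left
disk 7: place f8 (161 GB), 95 GB left
disk 8: place f9 (129 GB), 127 GB left
disk 9: place f10 (135 GB), 121 GB left
Final disks: [149,26] [138] [178] [168] [138] [152] [161] [129] [135].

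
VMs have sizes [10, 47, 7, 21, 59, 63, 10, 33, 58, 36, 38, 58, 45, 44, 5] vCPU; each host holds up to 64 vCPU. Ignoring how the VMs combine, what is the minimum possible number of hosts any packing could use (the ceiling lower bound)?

Total size = 10 + 47 + 7 + 21 + 59 + 63 + 10 + 33 + 58 + 36 + 38 + 58 + 45 + 44 + 5 = 534 vCPU.
⌈534 / 64⌉ = 9.

9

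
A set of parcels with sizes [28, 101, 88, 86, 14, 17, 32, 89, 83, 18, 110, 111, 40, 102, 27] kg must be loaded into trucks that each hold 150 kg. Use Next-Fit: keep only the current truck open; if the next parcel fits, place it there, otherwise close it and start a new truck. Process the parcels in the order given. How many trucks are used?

Put 28 kg in truck 1; 122 kg remain.
Put 101 kg in truck 1; 21 kg remain.
Put 88 kg in truck 2; 62 kg remain.
Put 86 kg in truck 3; 64 kg remain.
Put 14 kg in truck 3; 50 kg remain.
Put 17 kg in truck 3; 33 kg remain.
Put 32 kg in truck 3; 1 kg remain.
Put 89 kg in truck 4; 61 kg remain.
Put 83 kg in truck 5; 67 kg remain.
Put 18 kg in truck 5; 49 kg remain.
Put 110 kg in truck 6; 40 kg remain.
Put 111 kg in truck 7; 39 kg remain.
Put 40 kg in truck 8; 110 kg remain.
Put 102 kg in truck 8; 8 kg remain.
Put 27 kg in truck 9; 123 kg remain.
Final trucks: [28,101] [88] [86,14,17,32] [89] [83,18] [110] [111] [40,102] [27].

9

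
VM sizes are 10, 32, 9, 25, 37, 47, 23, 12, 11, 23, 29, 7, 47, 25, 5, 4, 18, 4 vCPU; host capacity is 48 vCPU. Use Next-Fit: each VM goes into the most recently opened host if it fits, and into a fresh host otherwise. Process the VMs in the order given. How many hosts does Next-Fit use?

10

host 1: place 10 vCPU, 38 vCPU left
host 1: place 32 vCPU, 6 vCPU left
host 2: place 9 vCPU, 39 vCPU left
host 2: place 25 vCPU, 14 vCPU left
host 3: place 37 vCPU, 11 vCPU left
host 4: place 47 vCPU, 1 vCPU left
host 5: place 23 vCPU, 25 vCPU left
host 5: place 12 vCPU, 13 vCPU left
host 5: place 11 vCPU, 2 vCPU left
host 6: place 23 vCPU, 25 vCPU left
host 7: place 29 vCPU, 19 vCPU left
host 7: place 7 vCPU, 12 vCPU left
host 8: place 47 vCPU, 1 vCPU left
host 9: place 25 vCPU, 23 vCPU left
host 9: place 5 vCPU, 18 vCPU left
host 9: place 4 vCPU, 14 vCPU left
host 10: place 18 vCPU, 30 vCPU left
host 10: place 4 vCPU, 26 vCPU left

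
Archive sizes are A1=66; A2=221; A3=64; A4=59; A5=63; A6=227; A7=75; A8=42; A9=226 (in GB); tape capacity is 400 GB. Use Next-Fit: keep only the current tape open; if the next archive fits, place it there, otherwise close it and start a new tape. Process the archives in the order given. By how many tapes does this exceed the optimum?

Next-Fit: [66,221,64] [59,63,227] [75,42,226] → 3 tapes.
Total size 1043 GB; any packing needs at least ⌈1043/400⌉ = 3 tapes.
So 3 is already optimal.

0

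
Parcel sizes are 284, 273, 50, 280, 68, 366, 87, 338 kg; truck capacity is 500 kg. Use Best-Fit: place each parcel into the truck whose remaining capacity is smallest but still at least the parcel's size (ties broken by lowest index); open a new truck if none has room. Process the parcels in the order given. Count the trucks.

Put 284 kg in truck 1; 216 kg remain.
Put 273 kg in truck 2; 227 kg remain.
Put 50 kg in truck 1; 166 kg remain.
Put 280 kg in truck 3; 220 kg remain.
Put 68 kg in truck 1; 98 kg remain.
Put 366 kg in truck 4; 134 kg remain.
Put 87 kg in truck 1; 11 kg remain.
Put 338 kg in truck 5; 162 kg remain.

5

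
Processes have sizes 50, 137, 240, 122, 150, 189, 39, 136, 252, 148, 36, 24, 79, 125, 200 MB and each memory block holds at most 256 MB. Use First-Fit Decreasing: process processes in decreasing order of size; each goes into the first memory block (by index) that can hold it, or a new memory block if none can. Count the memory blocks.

9 memory blocks

Sorted descending: 252, 240, 200, 189, 150, 148, 137, 136, 125, 122, 79, 50, 39, 36, 24.
Put 252 MB in memory block 1; 4 MB remain.
Put 240 MB in memory block 2; 16 MB remain.
Put 200 MB in memory block 3; 56 MB remain.
Put 189 MB in memory block 4; 67 MB remain.
Put 150 MB in memory block 5; 106 MB remain.
Put 148 MB in memory block 6; 108 MB remain.
Put 137 MB in memory block 7; 119 MB remain.
Put 136 MB in memory block 8; 120 MB remain.
Put 125 MB in memory block 9; 131 MB remain.
Put 122 MB in memory block 9; 9 MB remain.
Put 79 MB in memory block 5; 27 MB remain.
Put 50 MB in memory block 3; 6 MB remain.
Put 39 MB in memory block 4; 28 MB remain.
Put 36 MB in memory block 6; 72 MB remain.
Put 24 MB in memory block 4; 4 MB remain.
Final memory blocks: [252] [240] [200,50] [189,39,24] [150,79] [148,36] [137] [136] [125,122].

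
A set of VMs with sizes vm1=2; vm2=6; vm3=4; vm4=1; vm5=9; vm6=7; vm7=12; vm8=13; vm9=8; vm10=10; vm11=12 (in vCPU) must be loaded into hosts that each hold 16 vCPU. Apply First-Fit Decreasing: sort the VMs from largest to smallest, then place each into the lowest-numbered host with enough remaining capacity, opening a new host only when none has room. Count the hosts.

Sorted descending: 13, 12, 12, 10, 9, 8, 7, 6, 4, 2, 1.
13 vCPU → host 1 (remaining 3 vCPU)
12 vCPU → host 2 (remaining 4 vCPU)
12 vCPU → host 3 (remaining 4 vCPU)
10 vCPU → host 4 (remaining 6 vCPU)
9 vCPU → host 5 (remaining 7 vCPU)
8 vCPU → host 6 (remaining 8 vCPU)
7 vCPU → host 5 (remaining 0 vCPU)
6 vCPU → host 4 (remaining 0 vCPU)
4 vCPU → host 2 (remaining 0 vCPU)
2 vCPU → host 1 (remaining 1 vCPU)
1 vCPU → host 1 (remaining 0 vCPU)

6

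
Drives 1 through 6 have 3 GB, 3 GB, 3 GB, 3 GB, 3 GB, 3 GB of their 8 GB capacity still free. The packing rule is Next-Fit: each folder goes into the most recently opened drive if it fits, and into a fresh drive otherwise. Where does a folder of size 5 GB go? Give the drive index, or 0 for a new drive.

0

Next-Fit only looks at drive 6, which has 3 GB free.
5 GB does not fit, so a new drive is opened.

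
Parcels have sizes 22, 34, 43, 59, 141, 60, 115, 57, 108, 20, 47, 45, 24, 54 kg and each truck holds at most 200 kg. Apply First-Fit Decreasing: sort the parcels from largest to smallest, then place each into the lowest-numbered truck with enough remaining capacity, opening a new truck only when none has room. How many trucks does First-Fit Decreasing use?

5

Sorted descending: 141, 115, 108, 60, 59, 57, 54, 47, 45, 43, 34, 24, 22, 20.
Put 141 kg in truck 1; 59 kg remain.
Put 115 kg in truck 2; 85 kg remain.
Put 108 kg in truck 3; 92 kg remain.
Put 60 kg in truck 2; 25 kg remain.
Put 59 kg in truck 1; 0 kg remain.
Put 57 kg in truck 3; 35 kg remain.
Put 54 kg in truck 4; 146 kg remain.
Put 47 kg in truck 4; 99 kg remain.
Put 45 kg in truck 4; 54 kg remain.
Put 43 kg in truck 4; 11 kg remain.
Put 34 kg in truck 3; 1 kg remain.
Put 24 kg in truck 2; 1 kg remain.
Put 22 kg in truck 5; 178 kg remain.
Put 20 kg in truck 5; 158 kg remain.
Final trucks: [141,59] [115,60,24] [108,57,34] [54,47,45,43] [22,20].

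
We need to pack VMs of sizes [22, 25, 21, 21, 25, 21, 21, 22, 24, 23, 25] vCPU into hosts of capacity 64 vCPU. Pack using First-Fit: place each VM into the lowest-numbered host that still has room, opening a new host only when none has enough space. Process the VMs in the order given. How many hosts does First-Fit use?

5

host 1: place 22 vCPU, 42 vCPU left
host 1: place 25 vCPU, 17 vCPU left
host 2: place 21 vCPU, 43 vCPU left
host 2: place 21 vCPU, 22 vCPU left
host 3: place 25 vCPU, 39 vCPU left
host 2: place 21 vCPU, 1 vCPU left
host 3: place 21 vCPU, 18 vCPU left
host 4: place 22 vCPU, 42 vCPU left
host 4: place 24 vCPU, 18 vCPU left
host 5: place 23 vCPU, 41 vCPU left
host 5: place 25 vCPU, 16 vCPU left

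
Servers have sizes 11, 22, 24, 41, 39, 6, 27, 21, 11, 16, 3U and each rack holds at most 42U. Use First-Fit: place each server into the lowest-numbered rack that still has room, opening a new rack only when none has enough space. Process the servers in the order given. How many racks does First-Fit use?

11U → rack 1 (remaining 31U)
22U → rack 1 (remaining 9U)
24U → rack 2 (remaining 18U)
41U → rack 3 (remaining 1U)
39U → rack 4 (remaining 3U)
6U → rack 1 (remaining 3U)
27U → rack 5 (remaining 15U)
21U → rack 6 (remaining 21U)
11U → rack 2 (remaining 7U)
16U → rack 6 (remaining 5U)
3U → rack 1 (remaining 0U)

6 racks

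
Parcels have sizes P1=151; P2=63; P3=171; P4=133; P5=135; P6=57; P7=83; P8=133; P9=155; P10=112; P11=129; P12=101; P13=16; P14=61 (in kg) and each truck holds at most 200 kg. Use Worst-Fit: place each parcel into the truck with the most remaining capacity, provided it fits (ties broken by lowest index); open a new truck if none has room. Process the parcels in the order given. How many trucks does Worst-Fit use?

P1 (151 kg) → truck 1 (remaining 49 kg)
P2 (63 kg) → truck 2 (remaining 137 kg)
P3 (171 kg) → truck 3 (remaining 29 kg)
P4 (133 kg) → truck 2 (remaining 4 kg)
P5 (135 kg) → truck 4 (remaining 65 kg)
P6 (57 kg) → truck 4 (remaining 8 kg)
P7 (83 kg) → truck 5 (remaining 117 kg)
P8 (133 kg) → truck 6 (remaining 67 kg)
P9 (155 kg) → truck 7 (remaining 45 kg)
P10 (112 kg) → truck 5 (remaining 5 kg)
P11 (129 kg) → truck 8 (remaining 71 kg)
P12 (101 kg) → truck 9 (remaining 99 kg)
P13 (16 kg) → truck 9 (remaining 83 kg)
P14 (61 kg) → truck 9 (remaining 22 kg)

9 trucks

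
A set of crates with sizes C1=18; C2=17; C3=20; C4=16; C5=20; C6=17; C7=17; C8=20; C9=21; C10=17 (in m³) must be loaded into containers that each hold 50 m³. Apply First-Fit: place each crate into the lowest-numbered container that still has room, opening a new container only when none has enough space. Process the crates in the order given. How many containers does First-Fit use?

5

Put C1 (18 m³) in container 1; 32 m³ remain.
Put C2 (17 m³) in container 1; 15 m³ remain.
Put C3 (20 m³) in container 2; 30 m³ remain.
Put C4 (16 m³) in container 2; 14 m³ remain.
Put C5 (20 m³) in container 3; 30 m³ remain.
Put C6 (17 m³) in container 3; 13 m³ remain.
Put C7 (17 m³) in container 4; 33 m³ remain.
Put C8 (20 m³) in container 4; 13 m³ remain.
Put C9 (21 m³) in container 5; 29 m³ remain.
Put C10 (17 m³) in container 5; 12 m³ remain.
Final containers: [18,17] [20,16] [20,17] [17,20] [21,17].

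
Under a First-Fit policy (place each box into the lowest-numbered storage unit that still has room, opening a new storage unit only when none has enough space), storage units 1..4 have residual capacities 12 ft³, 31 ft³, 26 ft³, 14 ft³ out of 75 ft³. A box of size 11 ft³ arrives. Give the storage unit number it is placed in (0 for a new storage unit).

Storage units with room: storage unit 1 (12 ft³), storage unit 2 (31 ft³), storage unit 3 (26 ft³), storage unit 4 (14 ft³).
The first with room is storage unit 1.

1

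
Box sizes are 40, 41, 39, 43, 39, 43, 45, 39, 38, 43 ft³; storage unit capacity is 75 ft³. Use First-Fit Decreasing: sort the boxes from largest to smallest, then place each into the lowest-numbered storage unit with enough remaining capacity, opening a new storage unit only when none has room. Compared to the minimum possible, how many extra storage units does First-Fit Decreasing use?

First-Fit Decreasing: [45] [43] [43] [43] [41] [40] [39] [39] [39] [38] → 10 storage units.
10 boxes exceed 37.5 ft³ (half the capacity), and no two of those can share a storage unit, so at least 10 storage units are needed.
So 10 is already optimal.

0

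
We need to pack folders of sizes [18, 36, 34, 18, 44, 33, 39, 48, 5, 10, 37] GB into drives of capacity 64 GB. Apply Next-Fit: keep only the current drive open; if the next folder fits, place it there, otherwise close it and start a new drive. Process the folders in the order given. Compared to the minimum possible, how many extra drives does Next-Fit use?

Next-Fit: [18,36] [34,18] [44] [33] [39] [48,5,10] [37] → 7 drives.
7 folders exceed 32 GB (half the capacity), and no two of those can share a drive, so at least 7 drives are needed.
So 7 is already optimal.

0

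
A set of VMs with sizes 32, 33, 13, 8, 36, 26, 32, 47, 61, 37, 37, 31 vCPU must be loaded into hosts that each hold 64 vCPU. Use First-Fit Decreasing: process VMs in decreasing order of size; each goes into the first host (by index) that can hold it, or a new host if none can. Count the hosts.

Sorted descending: 61, 47, 37, 37, 36, 33, 32, 32, 31, 26, 13, 8.
61 vCPU → host 1 (remaining 3 vCPU)
47 vCPU → host 2 (remaining 17 vCPU)
37 vCPU → host 3 (remaining 27 vCPU)
37 vCPU → host 4 (remaining 27 vCPU)
36 vCPU → host 5 (remaining 28 vCPU)
33 vCPU → host 6 (remaining 31 vCPU)
32 vCPU → host 7 (remaining 32 vCPU)
32 vCPU → host 7 (remaining 0 vCPU)
31 vCPU → host 6 (remaining 0 vCPU)
26 vCPU → host 3 (remaining 1 vCPU)
13 vCPU → host 2 (remaining 4 vCPU)
8 vCPU → host 4 (remaining 19 vCPU)
Final hosts: [61] [47,13] [37,26] [37,8] [36] [33,31] [32,32].

7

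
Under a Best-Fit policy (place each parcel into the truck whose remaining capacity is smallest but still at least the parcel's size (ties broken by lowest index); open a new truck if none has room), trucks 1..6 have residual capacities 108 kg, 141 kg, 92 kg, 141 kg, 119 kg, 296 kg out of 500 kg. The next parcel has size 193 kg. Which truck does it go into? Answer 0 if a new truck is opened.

Trucks with room: truck 6 (296 kg).
Tightest fit is truck 6 with 296 kg free.

6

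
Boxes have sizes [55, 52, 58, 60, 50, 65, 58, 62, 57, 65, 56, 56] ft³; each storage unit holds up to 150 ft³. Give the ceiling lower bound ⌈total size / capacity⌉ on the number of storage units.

5 storage units

Total size = 55 + 52 + 58 + 60 + 50 + 65 + 58 + 62 + 57 + 65 + 56 + 56 = 694 ft³.
⌈694 / 150⌉ = 5.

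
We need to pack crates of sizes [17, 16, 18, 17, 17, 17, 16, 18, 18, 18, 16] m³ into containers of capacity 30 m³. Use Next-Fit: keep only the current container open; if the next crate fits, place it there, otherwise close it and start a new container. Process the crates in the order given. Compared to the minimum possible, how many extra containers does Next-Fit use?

0

Next-Fit: [17] [16] [18] [17] [17] [17] [16] [18] [18] [18] [16] → 11 containers.
11 crates exceed 15 m³ (half the capacity), and no two of those can share a container, so at least 11 containers are needed.
So 11 is already optimal.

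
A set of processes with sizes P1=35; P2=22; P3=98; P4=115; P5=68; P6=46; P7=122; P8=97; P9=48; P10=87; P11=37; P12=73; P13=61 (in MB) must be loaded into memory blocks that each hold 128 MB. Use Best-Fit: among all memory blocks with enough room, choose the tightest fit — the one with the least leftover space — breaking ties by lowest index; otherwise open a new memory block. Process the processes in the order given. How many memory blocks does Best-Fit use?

9 memory blocks

P1 (35 MB) → memory block 1 (remaining 93 MB)
P2 (22 MB) → memory block 1 (remaining 71 MB)
P3 (98 MB) → memory block 2 (remaining 30 MB)
P4 (115 MB) → memory block 3 (remaining 13 MB)
P5 (68 MB) → memory block 1 (remaining 3 MB)
P6 (46 MB) → memory block 4 (remaining 82 MB)
P7 (122 MB) → memory block 5 (remaining 6 MB)
P8 (97 MB) → memory block 6 (remaining 31 MB)
P9 (48 MB) → memory block 4 (remaining 34 MB)
P10 (87 MB) → memory block 7 (remaining 41 MB)
P11 (37 MB) → memory block 7 (remaining 4 MB)
P12 (73 MB) → memory block 8 (remaining 55 MB)
P13 (61 MB) → memory block 9 (remaining 67 MB)
Final memory blocks: [35,22,68] [98] [115] [46,48] [122] [97] [87,37] [73] [61].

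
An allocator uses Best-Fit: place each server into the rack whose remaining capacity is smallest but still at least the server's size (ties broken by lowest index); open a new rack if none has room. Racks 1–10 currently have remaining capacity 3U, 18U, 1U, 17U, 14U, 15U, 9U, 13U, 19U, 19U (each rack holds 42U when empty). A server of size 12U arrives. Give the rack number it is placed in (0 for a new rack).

Racks with room: rack 2 (18U), rack 4 (17U), rack 5 (14U), rack 6 (15U), rack 8 (13U), rack 9 (19U), rack 10 (19U).
Tightest fit is rack 8 with 13U free.

8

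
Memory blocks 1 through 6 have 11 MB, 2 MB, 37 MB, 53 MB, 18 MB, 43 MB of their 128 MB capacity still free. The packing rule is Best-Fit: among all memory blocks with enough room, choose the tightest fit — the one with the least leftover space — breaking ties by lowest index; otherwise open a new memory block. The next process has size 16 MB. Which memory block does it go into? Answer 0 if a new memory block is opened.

5

Memory blocks with room: memory block 3 (37 MB), memory block 4 (53 MB), memory block 5 (18 MB), memory block 6 (43 MB).
Tightest fit is memory block 5 with 18 MB free.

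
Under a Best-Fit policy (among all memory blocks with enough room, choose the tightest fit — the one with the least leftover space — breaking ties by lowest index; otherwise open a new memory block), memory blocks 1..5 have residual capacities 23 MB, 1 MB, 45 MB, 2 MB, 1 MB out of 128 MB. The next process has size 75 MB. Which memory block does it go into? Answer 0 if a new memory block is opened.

No memory block has ≥ 75 MB free, so a new memory block is opened.

0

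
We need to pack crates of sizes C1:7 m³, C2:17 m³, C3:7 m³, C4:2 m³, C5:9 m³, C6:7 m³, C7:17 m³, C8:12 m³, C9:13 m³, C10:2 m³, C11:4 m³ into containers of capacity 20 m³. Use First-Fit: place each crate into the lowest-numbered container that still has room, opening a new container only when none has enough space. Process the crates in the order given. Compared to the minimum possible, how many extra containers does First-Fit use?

First-Fit: [7,7,2,2] [17] [9,7,4] [17] [12] [13] → 6 containers.
Total size 97 m³; any packing needs at least ⌈97/20⌉ = 5 containers.
An optimal packing achieves that bound: [17,2] [17,2] [13,7] [12,7] [9,7,4] → 5 containers.
Excess: 6 − 5 = 1.

1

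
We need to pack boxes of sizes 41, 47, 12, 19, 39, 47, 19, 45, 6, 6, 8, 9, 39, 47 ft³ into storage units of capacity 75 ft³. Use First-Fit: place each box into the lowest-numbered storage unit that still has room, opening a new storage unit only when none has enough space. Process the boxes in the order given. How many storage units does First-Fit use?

7 storage units

41 ft³ → storage unit 1 (remaining 34 ft³)
47 ft³ → storage unit 2 (remaining 28 ft³)
12 ft³ → storage unit 1 (remaining 22 ft³)
19 ft³ → storage unit 1 (remaining 3 ft³)
39 ft³ → storage unit 3 (remaining 36 ft³)
47 ft³ → storage unit 4 (remaining 28 ft³)
19 ft³ → storage unit 2 (remaining 9 ft³)
45 ft³ → storage unit 5 (remaining 30 ft³)
6 ft³ → storage unit 2 (remaining 3 ft³)
6 ft³ → storage unit 3 (remaining 30 ft³)
8 ft³ → storage unit 3 (remaining 22 ft³)
9 ft³ → storage unit 3 (remaining 13 ft³)
39 ft³ → storage unit 6 (remaining 36 ft³)
47 ft³ → storage unit 7 (remaining 28 ft³)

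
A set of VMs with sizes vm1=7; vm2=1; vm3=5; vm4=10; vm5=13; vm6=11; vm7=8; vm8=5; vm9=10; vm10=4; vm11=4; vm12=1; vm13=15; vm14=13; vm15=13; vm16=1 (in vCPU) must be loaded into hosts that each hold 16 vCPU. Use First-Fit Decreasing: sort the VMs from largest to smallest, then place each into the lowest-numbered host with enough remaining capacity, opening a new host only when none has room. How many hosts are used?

Sorted descending: 15, 13, 13, 13, 11, 10, 10, 8, 7, 5, 5, 4, 4, 1, 1, 1.
Put 15 vCPU in host 1; 1 vCPU remain.
Put 13 vCPU in host 2; 3 vCPU remain.
Put 13 vCPU in host 3; 3 vCPU remain.
Put 13 vCPU in host 4; 3 vCPU remain.
Put 11 vCPU in host 5; 5 vCPU remain.
Put 10 vCPU in host 6; 6 vCPU remain.
Put 10 vCPU in host 7; 6 vCPU remain.
Put 8 vCPU in host 8; 8 vCPU remain.
Put 7 vCPU in host 8; 1 vCPU remain.
Put 5 vCPU in host 5; 0 vCPU remain.
Put 5 vCPU in host 6; 1 vCPU remain.
Put 4 vCPU in host 7; 2 vCPU remain.
Put 4 vCPU in host 9; 12 vCPU remain.
Put 1 vCPU in host 1; 0 vCPU remain.
Put 1 vCPU in host 2; 2 vCPU remain.
Put 1 vCPU in host 2; 1 vCPU remain.
Final hosts: [15,1] [13,1,1] [13] [13] [11,5] [10,5] [10,4] [8,7] [4].

9 hosts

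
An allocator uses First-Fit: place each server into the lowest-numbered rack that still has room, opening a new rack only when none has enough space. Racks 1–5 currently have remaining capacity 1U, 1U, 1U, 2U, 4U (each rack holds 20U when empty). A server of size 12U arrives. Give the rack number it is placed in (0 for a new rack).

No rack has ≥ 12U free, so a new rack is opened.

0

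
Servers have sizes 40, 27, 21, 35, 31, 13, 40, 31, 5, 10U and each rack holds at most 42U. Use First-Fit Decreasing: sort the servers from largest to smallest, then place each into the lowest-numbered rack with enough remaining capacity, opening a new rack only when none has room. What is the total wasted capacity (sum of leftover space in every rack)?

41

Sorted descending: 40, 40, 35, 31, 31, 27, 21, 13, 10, 5.
rack 1: place 40U, 2U left
rack 2: place 40U, 2U left
rack 3: place 35U, 7U left
rack 4: place 31U, 11U left
rack 5: place 31U, 11U left
rack 6: place 27U, 15U left
rack 7: place 21U, 21U left
rack 6: place 13U, 2U left
rack 4: place 10U, 1U left
rack 3: place 5U, 2U left
7 racks × 42U = 294U; used 253U; unused 41U.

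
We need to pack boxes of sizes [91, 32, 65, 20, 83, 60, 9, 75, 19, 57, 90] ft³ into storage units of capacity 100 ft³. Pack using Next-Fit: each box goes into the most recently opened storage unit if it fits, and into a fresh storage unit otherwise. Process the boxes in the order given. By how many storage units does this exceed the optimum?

1

Next-Fit: [91] [32,65] [20] [83] [60,9] [75,19] [57] [90] → 8 storage units.
Total size 601 ft³; any packing needs at least ⌈601/100⌉ = 7 storage units.
An optimal packing achieves that bound: [91,9] [90] [83] [75,20] [65,32] [60,19] [57] → 7 storage units.
Excess: 8 − 7 = 1.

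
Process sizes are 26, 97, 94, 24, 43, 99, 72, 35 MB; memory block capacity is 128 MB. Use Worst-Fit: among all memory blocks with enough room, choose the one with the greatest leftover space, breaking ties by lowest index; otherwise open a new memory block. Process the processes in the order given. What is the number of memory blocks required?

Put 26 MB in memory block 1; 102 MB remain.
Put 97 MB in memory block 1; 5 MB remain.
Put 94 MB in memory block 2; 34 MB remain.
Put 24 MB in memory block 2; 10 MB remain.
Put 43 MB in memory block 3; 85 MB remain.
Put 99 MB in memory block 4; 29 MB remain.
Put 72 MB in memory block 3; 13 MB remain.
Put 35 MB in memory block 5; 93 MB remain.

5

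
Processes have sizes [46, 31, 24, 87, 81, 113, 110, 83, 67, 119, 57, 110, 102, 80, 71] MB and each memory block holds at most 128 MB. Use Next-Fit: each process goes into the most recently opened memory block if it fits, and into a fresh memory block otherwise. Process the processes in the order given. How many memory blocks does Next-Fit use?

13

memory block 1: place 46 MB, 82 MB left
memory block 1: place 31 MB, 51 MB left
memory block 1: place 24 MB, 27 MB left
memory block 2: place 87 MB, 41 MB left
memory block 3: place 81 MB, 47 MB left
memory block 4: place 113 MB, 15 MB left
memory block 5: place 110 MB, 18 MB left
memory block 6: place 83 MB, 45 MB left
memory block 7: place 67 MB, 61 MB left
memory block 8: place 119 MB, 9 MB left
memory block 9: place 57 MB, 71 MB left
memory block 10: place 110 MB, 18 MB left
memory block 11: place 102 MB, 26 MB left
memory block 12: place 80 MB, 48 MB left
memory block 13: place 71 MB, 57 MB left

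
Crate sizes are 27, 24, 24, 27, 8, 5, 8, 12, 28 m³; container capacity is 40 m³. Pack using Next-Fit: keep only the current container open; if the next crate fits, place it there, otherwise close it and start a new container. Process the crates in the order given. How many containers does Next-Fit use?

container 1: place 27 m³, 13 m³ left
container 2: place 24 m³, 16 m³ left
container 3: place 24 m³, 16 m³ left
container 4: place 27 m³, 13 m³ left
container 4: place 8 m³, 5 m³ left
container 4: place 5 m³, 0 m³ left
container 5: place 8 m³, 32 m³ left
container 5: place 12 m³, 20 m³ left
container 6: place 28 m³, 12 m³ left

6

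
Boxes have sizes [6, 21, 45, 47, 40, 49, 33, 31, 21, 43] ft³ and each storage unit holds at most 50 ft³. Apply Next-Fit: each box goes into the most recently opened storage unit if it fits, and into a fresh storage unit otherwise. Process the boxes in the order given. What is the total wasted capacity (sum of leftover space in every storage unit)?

114

6 ft³ → storage unit 1 (remaining 44 ft³)
21 ft³ → storage unit 1 (remaining 23 ft³)
45 ft³ → storage unit 2 (remaining 5 ft³)
47 ft³ → storage unit 3 (remaining 3 ft³)
40 ft³ → storage unit 4 (remaining 10 ft³)
49 ft³ → storage unit 5 (remaining 1 ft³)
33 ft³ → storage unit 6 (remaining 17 ft³)
31 ft³ → storage unit 7 (remaining 19 ft³)
21 ft³ → storage unit 8 (remaining 29 ft³)
43 ft³ → storage unit 9 (remaining 7 ft³)
9 storage units × 50 ft³ = 450 ft³; used 336 ft³; unused 114 ft³.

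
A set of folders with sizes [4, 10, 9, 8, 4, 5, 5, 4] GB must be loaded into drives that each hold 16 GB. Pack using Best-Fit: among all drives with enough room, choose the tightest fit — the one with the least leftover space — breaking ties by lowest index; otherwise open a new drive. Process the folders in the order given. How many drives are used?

drive 1: place 4 GB, 12 GB left
drive 1: place 10 GB, 2 GB left
drive 2: place 9 GB, 7 GB left
drive 3: place 8 GB, 8 GB left
drive 2: place 4 GB, 3 GB left
drive 3: place 5 GB, 3 GB left
drive 4: place 5 GB, 11 GB left
drive 4: place 4 GB, 7 GB left

4 drives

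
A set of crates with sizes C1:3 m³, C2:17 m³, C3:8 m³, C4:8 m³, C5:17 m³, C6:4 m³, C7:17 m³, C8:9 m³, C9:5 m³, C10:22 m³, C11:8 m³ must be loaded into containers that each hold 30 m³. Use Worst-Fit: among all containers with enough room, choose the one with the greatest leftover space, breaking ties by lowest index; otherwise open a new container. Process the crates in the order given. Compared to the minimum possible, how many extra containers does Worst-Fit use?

1

Worst-Fit: [3,17,8] [8,17,4] [17,9] [5,22] [8] → 5 containers.
Total size 118 m³; any packing needs at least ⌈118/30⌉ = 4 containers.
An optimal packing achieves that bound: [22,8] [17,9,4] [17,8,5] [17,8,3] → 4 containers.
Excess: 5 − 4 = 1.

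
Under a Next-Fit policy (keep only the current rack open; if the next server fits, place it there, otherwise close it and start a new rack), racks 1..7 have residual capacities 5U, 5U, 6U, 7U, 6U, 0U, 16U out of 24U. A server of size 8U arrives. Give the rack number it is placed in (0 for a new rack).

7

Next-Fit only looks at rack 7, which has 16U free.
8U fits there.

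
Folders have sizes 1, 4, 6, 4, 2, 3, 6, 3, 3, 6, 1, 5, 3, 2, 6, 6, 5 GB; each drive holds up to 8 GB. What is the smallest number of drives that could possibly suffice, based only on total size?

9 drives

Total size = 1 + 4 + 6 + 4 + 2 + 3 + 6 + 3 + 3 + 6 + 1 + 5 + 3 + 2 + 6 + 6 + 5 = 66 GB.
⌈66 / 8⌉ = 9.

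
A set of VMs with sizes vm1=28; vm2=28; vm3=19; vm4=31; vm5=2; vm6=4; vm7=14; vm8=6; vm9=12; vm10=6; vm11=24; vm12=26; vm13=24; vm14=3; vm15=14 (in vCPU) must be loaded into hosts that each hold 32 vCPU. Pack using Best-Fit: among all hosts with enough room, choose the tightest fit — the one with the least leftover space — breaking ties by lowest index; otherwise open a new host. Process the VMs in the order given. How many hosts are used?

host 1: place vm1 (28 vCPU), 4 vCPU left
host 2: place vm2 (28 vCPU), 4 vCPU left
host 3: place vm3 (19 vCPU), 13 vCPU left
host 4: place vm4 (31 vCPU), 1 vCPU left
host 1: place vm5 (2 vCPU), 2 vCPU left
host 2: place vm6 (4 vCPU), 0 vCPU left
host 5: place vm7 (14 vCPU), 18 vCPU left
host 3: place vm8 (6 vCPU), 7 vCPU left
host 5: place vm9 (12 vCPU), 6 vCPU left
host 5: place vm10 (6 vCPU), 0 vCPU left
host 6: place vm11 (24 vCPU), 8 vCPU left
host 7: place vm12 (26 vCPU), 6 vCPU left
host 8: place vm13 (24 vCPU), 8 vCPU left
host 7: place vm14 (3 vCPU), 3 vCPU left
host 9: place vm15 (14 vCPU), 18 vCPU left

9 hosts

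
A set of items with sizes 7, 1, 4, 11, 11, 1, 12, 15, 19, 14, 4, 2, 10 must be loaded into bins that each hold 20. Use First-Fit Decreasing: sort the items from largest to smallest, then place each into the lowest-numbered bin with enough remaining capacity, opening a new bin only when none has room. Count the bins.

Sorted descending: 19, 15, 14, 12, 11, 11, 10, 7, 4, 4, 2, 1, 1.
Put 19 in bin 1; 1 remain.
Put 15 in bin 2; 5 remain.
Put 14 in bin 3; 6 remain.
Put 12 in bin 4; 8 remain.
Put 11 in bin 5; 9 remain.
Put 11 in bin 6; 9 remain.
Put 10 in bin 7; 10 remain.
Put 7 in bin 4; 1 remain.
Put 4 in bin 2; 1 remain.
Put 4 in bin 3; 2 remain.
Put 2 in bin 3; 0 remain.
Put 1 in bin 1; 0 remain.
Put 1 in bin 2; 0 remain.

7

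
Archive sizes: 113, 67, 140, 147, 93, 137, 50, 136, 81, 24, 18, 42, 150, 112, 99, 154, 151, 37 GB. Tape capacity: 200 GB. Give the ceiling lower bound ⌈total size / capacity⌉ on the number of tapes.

Total size = 113 + 67 + 140 + 147 + 93 + 137 + 50 + 136 + 81 + 24 + 18 + 42 + 150 + 112 + 99 + 154 + 151 + 37 = 1751 GB.
⌈1751 / 200⌉ = 9.

9 tapes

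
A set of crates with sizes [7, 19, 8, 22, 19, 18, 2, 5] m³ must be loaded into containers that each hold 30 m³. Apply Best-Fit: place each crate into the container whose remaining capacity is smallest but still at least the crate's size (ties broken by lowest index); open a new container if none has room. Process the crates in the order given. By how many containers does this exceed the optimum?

0

Best-Fit: [7,19,2] [8,22] [19,5] [18] → 4 containers.
Total size 100 m³; any packing needs at least ⌈100/30⌉ = 4 containers.
So 4 is already optimal.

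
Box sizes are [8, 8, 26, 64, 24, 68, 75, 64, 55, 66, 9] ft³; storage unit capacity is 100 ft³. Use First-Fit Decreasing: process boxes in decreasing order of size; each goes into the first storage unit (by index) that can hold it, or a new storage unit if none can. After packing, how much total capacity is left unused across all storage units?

Sorted descending: 75, 68, 66, 64, 64, 55, 26, 24, 9, 8, 8.
75 ft³ → storage unit 1 (remaining 25 ft³)
68 ft³ → storage unit 2 (remaining 32 ft³)
66 ft³ → storage unit 3 (remaining 34 ft³)
64 ft³ → storage unit 4 (remaining 36 ft³)
64 ft³ → storage unit 5 (remaining 36 ft³)
55 ft³ → storage unit 6 (remaining 45 ft³)
26 ft³ → storage unit 2 (remaining 6 ft³)
24 ft³ → storage unit 1 (remaining 1 ft³)
9 ft³ → storage unit 3 (remaining 25 ft³)
8 ft³ → storage unit 3 (remaining 17 ft³)
8 ft³ → storage unit 3 (remaining 9 ft³)
6 storage units × 100 ft³ = 600 ft³; used 467 ft³; unused 133 ft³.

133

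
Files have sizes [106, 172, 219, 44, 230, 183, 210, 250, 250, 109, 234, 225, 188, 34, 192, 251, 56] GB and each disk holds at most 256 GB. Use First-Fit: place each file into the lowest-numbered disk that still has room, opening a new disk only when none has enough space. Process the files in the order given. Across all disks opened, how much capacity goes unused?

631

Put 106 GB in disk 1; 150 GB remain.
Put 172 GB in disk 2; 84 GB remain.
Put 219 GB in disk 3; 37 GB remain.
Put 44 GB in disk 1; 106 GB remain.
Put 230 GB in disk 4; 26 GB remain.
Put 183 GB in disk 5; 73 GB remain.
Put 210 GB in disk 6; 46 GB remain.
Put 250 GB in disk 7; 6 GB remain.
Put 250 GB in disk 8; 6 GB remain.
Put 109 GB in disk 9; 147 GB remain.
Put 234 GB in disk 10; 22 GB remain.
Put 225 GB in disk 11; 31 GB remain.
Put 188 GB in disk 12; 68 GB remain.
Put 34 GB in disk 1; 72 GB remain.
Put 192 GB in disk 13; 64 GB remain.
Put 251 GB in disk 14; 5 GB remain.
Put 56 GB in disk 1; 16 GB remain.
14 disks × 256 GB = 3584 GB; used 2953 GB; unused 631 GB.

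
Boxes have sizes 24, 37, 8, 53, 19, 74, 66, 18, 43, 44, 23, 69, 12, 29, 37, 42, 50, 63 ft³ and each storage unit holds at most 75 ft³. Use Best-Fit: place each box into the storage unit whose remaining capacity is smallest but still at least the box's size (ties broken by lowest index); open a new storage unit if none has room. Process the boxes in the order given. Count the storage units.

24 ft³ → storage unit 1 (remaining 51 ft³)
37 ft³ → storage unit 1 (remaining 14 ft³)
8 ft³ → storage unit 1 (remaining 6 ft³)
53 ft³ → storage unit 2 (remaining 22 ft³)
19 ft³ → storage unit 2 (remaining 3 ft³)
74 ft³ → storage unit 3 (remaining 1 ft³)
66 ft³ → storage unit 4 (remaining 9 ft³)
18 ft³ → storage unit 5 (remaining 57 ft³)
43 ft³ → storage unit 5 (remaining 14 ft³)
44 ft³ → storage unit 6 (remaining 31 ft³)
23 ft³ → storage unit 6 (remaining 8 ft³)
69 ft³ → storage unit 7 (remaining 6 ft³)
12 ft³ → storage unit 5 (remaining 2 ft³)
29 ft³ → storage unit 8 (remaining 46 ft³)
37 ft³ → storage unit 8 (remaining 9 ft³)
42 ft³ → storage unit 9 (remaining 33 ft³)
50 ft³ → storage unit 10 (remaining 25 ft³)
63 ft³ → storage unit 11 (remaining 12 ft³)

11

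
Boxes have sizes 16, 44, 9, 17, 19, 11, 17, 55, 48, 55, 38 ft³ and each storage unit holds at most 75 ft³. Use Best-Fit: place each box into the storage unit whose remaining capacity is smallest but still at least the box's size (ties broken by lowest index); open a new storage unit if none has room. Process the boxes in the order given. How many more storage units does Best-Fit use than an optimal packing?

Best-Fit: [16,44,9] [17,19,11,17] [55] [48] [55] [38] → 6 storage units.
Total size 329 ft³; any packing needs at least ⌈329/75⌉ = 5 storage units.
An optimal packing achieves that bound: [55,19] [55,17] [48,17,9] [44,16,11] [38] → 5 storage units.
Excess: 6 − 5 = 1.

1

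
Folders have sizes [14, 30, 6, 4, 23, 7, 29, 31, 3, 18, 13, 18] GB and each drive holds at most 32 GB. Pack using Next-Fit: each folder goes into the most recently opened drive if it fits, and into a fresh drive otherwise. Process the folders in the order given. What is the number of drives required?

8

drive 1: place 14 GB, 18 GB left
drive 2: place 30 GB, 2 GB left
drive 3: place 6 GB, 26 GB left
drive 3: place 4 GB, 22 GB left
drive 4: place 23 GB, 9 GB left
drive 4: place 7 GB, 2 GB left
drive 5: place 29 GB, 3 GB left
drive 6: place 31 GB, 1 GB left
drive 7: place 3 GB, 29 GB left
drive 7: place 18 GB, 11 GB left
drive 8: place 13 GB, 19 GB left
drive 8: place 18 GB, 1 GB left
Final drives: [14] [30] [6,4] [23,7] [29] [31] [3,18] [13,18].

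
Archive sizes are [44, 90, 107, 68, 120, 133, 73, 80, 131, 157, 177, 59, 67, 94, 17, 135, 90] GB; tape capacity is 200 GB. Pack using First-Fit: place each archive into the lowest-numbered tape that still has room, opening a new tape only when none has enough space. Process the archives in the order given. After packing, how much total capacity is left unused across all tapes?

358

Put 44 GB in tape 1; 156 GB remain.
Put 90 GB in tape 1; 66 GB remain.
Put 107 GB in tape 2; 93 GB remain.
Put 68 GB in tape 2; 25 GB remain.
Put 120 GB in tape 3; 80 GB remain.
Put 133 GB in tape 4; 67 GB remain.
Put 73 GB in tape 3; 7 GB remain.
Put 80 GB in tape 5; 120 GB remain.
Put 131 GB in tape 6; 69 GB remain.
Put 157 GB in tape 7; 43 GB remain.
Put 177 GB in tape 8; 23 GB remain.
Put 59 GB in tape 1; 7 GB remain.
Put 67 GB in tape 4; 0 GB remain.
Put 94 GB in tape 5; 26 GB remain.
Put 17 GB in tape 2; 8 GB remain.
Put 135 GB in tape 9; 65 GB remain.
Put 90 GB in tape 10; 110 GB remain.
10 tapes × 200 GB = 2000 GB; used 1642 GB; unused 358 GB.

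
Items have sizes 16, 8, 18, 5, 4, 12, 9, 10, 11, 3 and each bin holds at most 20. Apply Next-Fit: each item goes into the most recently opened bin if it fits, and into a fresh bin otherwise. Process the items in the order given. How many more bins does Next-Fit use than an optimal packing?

Next-Fit: [16] [8] [18] [5,4] [12] [9,10] [11,3] → 7 bins.
Total size 96; any packing needs at least ⌈96/20⌉ = 5 bins.
An optimal packing achieves that bound: [18] [16,4] [12,8] [11,9] [10,5,3] → 5 bins.
Excess: 7 − 5 = 2.

2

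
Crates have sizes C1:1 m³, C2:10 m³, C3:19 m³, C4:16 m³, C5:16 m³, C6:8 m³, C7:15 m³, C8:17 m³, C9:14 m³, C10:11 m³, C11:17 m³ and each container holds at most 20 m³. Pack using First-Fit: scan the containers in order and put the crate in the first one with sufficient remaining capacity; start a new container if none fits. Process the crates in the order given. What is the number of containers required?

9

Put C1 (1 m³) in container 1; 19 m³ remain.
Put C2 (10 m³) in container 1; 9 m³ remain.
Put C3 (19 m³) in container 2; 1 m³ remain.
Put C4 (16 m³) in container 3; 4 m³ remain.
Put C5 (16 m³) in container 4; 4 m³ remain.
Put C6 (8 m³) in container 1; 1 m³ remain.
Put C7 (15 m³) in container 5; 5 m³ remain.
Put C8 (17 m³) in container 6; 3 m³ remain.
Put C9 (14 m³) in container 7; 6 m³ remain.
Put C10 (11 m³) in container 8; 9 m³ remain.
Put C11 (17 m³) in container 9; 3 m³ remain.
Final containers: [1,10,8] [19] [16] [16] [15] [17] [14] [11] [17].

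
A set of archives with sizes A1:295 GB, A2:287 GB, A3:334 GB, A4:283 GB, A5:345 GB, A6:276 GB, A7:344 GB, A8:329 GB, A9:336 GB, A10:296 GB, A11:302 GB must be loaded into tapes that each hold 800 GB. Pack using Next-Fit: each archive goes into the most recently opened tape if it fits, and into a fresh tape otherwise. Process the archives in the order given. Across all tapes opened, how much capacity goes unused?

Put A1 (295 GB) in tape 1; 505 GB remain.
Put A2 (287 GB) in tape 1; 218 GB remain.
Put A3 (334 GB) in tape 2; 466 GB remain.
Put A4 (283 GB) in tape 2; 183 GB remain.
Put A5 (345 GB) in tape 3; 455 GB remain.
Put A6 (276 GB) in tape 3; 179 GB remain.
Put A7 (344 GB) in tape 4; 456 GB remain.
Put A8 (329 GB) in tape 4; 127 GB remain.
Put A9 (336 GB) in tape 5; 464 GB remain.
Put A10 (296 GB) in tape 5; 168 GB remain.
Put A11 (302 GB) in tape 6; 498 GB remain.
6 tapes × 800 GB = 4800 GB; used 3427 GB; unused 1373 GB.

1373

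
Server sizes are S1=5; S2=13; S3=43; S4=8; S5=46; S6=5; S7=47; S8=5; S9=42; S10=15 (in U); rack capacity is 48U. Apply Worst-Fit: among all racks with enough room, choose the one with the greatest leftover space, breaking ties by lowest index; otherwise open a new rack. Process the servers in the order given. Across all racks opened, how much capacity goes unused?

59

Put S1 (5U) in rack 1; 43U remain.
Put S2 (13U) in rack 1; 30U remain.
Put S3 (43U) in rack 2; 5U remain.
Put S4 (8U) in rack 1; 22U remain.
Put S5 (46U) in rack 3; 2U remain.
Put S6 (5U) in rack 1; 17U remain.
Put S7 (47U) in rack 4; 1U remain.
Put S8 (5U) in rack 1; 12U remain.
Put S9 (42U) in rack 5; 6U remain.
Put S10 (15U) in rack 6; 33U remain.
6 racks × 48U = 288U; used 229U; unused 59U.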